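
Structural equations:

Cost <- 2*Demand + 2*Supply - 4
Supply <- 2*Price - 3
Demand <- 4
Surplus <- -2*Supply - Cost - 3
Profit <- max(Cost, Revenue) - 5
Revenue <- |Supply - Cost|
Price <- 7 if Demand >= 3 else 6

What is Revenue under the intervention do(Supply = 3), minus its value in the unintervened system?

do(Supply=3) replaces the equation Supply <- 2*Price - 3 with the constant Supply = 3.
Cost = 2*Demand + 2*Supply - 4  [with Demand=4, Supply=3]  = 10
Revenue = |Supply - Cost|  [with Supply=3, Cost=10]  = 7
Without intervention: Price = 7 if Demand >= 3 else 6  [with Demand=4]  = 7; Supply = 2*Price - 3  [with Price=7]  = 11; Cost = 2*Demand + 2*Supply - 4  [with Demand=4, Supply=11]  = 26; Revenue = |Supply - Cost|  [with Supply=11, Cost=26]  = 15.
Change = 7 − 15 = -8.

-8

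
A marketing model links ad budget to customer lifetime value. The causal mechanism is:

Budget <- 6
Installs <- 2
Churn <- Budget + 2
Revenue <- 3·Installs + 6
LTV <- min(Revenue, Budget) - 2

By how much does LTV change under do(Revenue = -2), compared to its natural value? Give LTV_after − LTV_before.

Intervening sets Revenue = -2 and removes its equation (Revenue <- 3·Installs + 6).
LTV = min(Revenue, Budget) - 2  [with Revenue=-2, Budget=6]  = -4
Without intervention: Revenue = 3·Installs + 6  [with Installs=2]  = 12; LTV = min(Revenue, Budget) - 2  [with Revenue=12, Budget=6]  = 4.
Change = -4 − 4 = -8.

-8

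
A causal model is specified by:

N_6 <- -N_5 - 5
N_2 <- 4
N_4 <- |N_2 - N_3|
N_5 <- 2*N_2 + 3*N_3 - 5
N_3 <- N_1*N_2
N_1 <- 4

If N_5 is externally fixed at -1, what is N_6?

-4

The intervention breaks the incoming arrows to N_5: N_5 <- 2*N_2 + 3*N_3 - 5 no longer applies, and N_5 = -1.
N_6 = -N_5 - 5  [with N_5=-1]  = -4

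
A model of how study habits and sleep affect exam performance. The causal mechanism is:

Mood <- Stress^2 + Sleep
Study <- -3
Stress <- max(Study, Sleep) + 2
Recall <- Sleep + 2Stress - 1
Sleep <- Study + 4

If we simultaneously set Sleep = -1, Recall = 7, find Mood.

0

The joint intervention fixes Sleep = -1, Recall = 7, removing each variable's own equation.
Stress = max(Study, Sleep) + 2  [with Study=-3, Sleep=-1]  = 1
Mood = Stress^2 + Sleep  [with Stress=1, Sleep=-1]  = 0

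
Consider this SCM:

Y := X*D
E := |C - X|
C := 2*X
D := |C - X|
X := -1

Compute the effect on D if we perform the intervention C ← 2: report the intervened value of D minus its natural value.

2

The intervention breaks the incoming arrows to C: C := 2*X no longer applies, and C = 2.
D = |C - X|  [with C=2, X=-1]  = 3
Without intervention: C = 2*X  [with X=-1]  = -2; D = |C - X|  [with C=-2, X=-1]  = 1.
Change = 3 − 1 = 2.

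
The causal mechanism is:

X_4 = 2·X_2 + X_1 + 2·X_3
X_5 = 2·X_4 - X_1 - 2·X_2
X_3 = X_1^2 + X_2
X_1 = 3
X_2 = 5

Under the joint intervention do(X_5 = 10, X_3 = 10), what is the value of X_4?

33

Under do(X_5 = 10, X_3 = 10), each intervened variable's structural equation is replaced by its fixed value.
X_4 = 2·X_2 + X_1 + 2·X_3  [with X_2=5, X_1=3, X_3=10]  = 33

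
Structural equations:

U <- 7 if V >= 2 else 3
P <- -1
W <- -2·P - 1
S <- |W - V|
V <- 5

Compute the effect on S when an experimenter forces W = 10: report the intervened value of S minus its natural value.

do(W=10) replaces the equation W <- -2·P - 1 with the constant W = 10.
S = |W - V|  [with W=10, V=5]  = 5
Without intervention: W = -2·P - 1  [with P=-1]  = 1; S = |W - V|  [with W=1, V=5]  = 4.
Change = 5 − 4 = 1.

1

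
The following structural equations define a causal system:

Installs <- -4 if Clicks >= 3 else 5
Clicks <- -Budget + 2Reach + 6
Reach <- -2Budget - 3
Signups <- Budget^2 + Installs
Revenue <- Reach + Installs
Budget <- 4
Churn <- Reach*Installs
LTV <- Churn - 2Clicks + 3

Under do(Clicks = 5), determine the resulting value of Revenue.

The intervention breaks the incoming arrows to Clicks: Clicks <- -Budget + 2Reach + 6 no longer applies, and Clicks = 5.
Reach = -2Budget - 3  [with Budget=4]  = -11
Installs = -4 if Clicks >= 3 else 5  [with Clicks=5]  = -4
Revenue = Reach + Installs  [with Reach=-11, Installs=-4]  = -15

-15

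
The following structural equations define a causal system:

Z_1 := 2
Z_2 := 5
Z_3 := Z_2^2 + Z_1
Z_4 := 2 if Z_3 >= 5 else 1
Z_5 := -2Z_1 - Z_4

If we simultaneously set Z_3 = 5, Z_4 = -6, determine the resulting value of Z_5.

Setting Z_3 = 5, Z_4 = -6 by intervention discards those variables' equations.
Z_5 = -2Z_1 - Z_4  [with Z_1=2, Z_4=-6]  = 2

2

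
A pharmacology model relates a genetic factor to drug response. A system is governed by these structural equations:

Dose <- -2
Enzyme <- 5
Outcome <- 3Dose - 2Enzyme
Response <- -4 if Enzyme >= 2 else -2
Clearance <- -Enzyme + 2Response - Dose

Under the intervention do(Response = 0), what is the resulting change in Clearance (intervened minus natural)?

The intervention breaks the incoming arrows to Response: Response <- -4 if Enzyme >= 2 else -2 no longer applies, and Response = 0.
Clearance = -Enzyme + 2Response - Dose  [with Enzyme=5, Response=0, Dose=-2]  = -3
Without intervention: Response = -4 if Enzyme >= 2 else -2  [with Enzyme=5]  = -4; Clearance = -Enzyme + 2Response - Dose  [with Enzyme=5, Response=-4, Dose=-2]  = -11.
Change = -3 − (-11) = 8.

8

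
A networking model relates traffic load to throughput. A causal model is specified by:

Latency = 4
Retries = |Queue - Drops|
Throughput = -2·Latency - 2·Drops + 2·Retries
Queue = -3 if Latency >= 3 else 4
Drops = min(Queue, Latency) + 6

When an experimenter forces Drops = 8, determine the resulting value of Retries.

11

The intervention breaks the incoming arrows to Drops: Drops = min(Queue, Latency) + 6 no longer applies, and Drops = 8.
Queue = -3 if Latency >= 3 else 4  [with Latency=4]  = -3
Retries = |Queue - Drops|  [with Queue=-3, Drops=8]  = 11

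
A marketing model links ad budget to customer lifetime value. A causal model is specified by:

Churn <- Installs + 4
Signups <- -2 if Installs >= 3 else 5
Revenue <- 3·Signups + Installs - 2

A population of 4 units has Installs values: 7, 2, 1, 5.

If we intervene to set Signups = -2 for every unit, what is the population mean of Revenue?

-4.25

The intervention sets Signups=-2 in all 4 units regardless of Installs. Recomputing Revenue per unit gives -1, -6, -7, -3; average -4.25.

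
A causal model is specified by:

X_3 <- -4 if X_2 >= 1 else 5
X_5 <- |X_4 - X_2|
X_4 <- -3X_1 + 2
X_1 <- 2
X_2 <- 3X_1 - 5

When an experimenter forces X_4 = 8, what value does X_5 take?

Intervening sets X_4 = 8 and removes its equation (X_4 <- -3X_1 + 2).
X_2 = 3X_1 - 5  [with X_1=2]  = 1
X_5 = |X_4 - X_2|  [with X_4=8, X_2=1]  = 7

7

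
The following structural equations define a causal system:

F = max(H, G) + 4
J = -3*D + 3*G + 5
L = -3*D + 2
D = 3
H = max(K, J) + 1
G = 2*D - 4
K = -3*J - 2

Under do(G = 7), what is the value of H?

Under do(G=7), the mechanism G = 2*D - 4 is discarded; G is fixed at 7.
J = -3*D + 3*G + 5  [with D=3, G=7]  = 17
K = -3*J - 2  [with J=17]  = -53
H = max(K, J) + 1  [with K=-53, J=17]  = 18

18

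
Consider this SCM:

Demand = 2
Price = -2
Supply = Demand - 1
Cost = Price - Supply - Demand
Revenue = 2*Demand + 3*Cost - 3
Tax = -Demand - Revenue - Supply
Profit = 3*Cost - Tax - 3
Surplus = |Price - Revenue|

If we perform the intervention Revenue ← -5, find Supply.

do(Revenue=-5) replaces the equation Revenue = 2*Demand + 3*Cost - 3 with the constant Revenue = -5.
Supply is not downstream of the intervention, so its value is determined by the original equations.
Supply = Demand - 1  [with Demand=2]  = 1

1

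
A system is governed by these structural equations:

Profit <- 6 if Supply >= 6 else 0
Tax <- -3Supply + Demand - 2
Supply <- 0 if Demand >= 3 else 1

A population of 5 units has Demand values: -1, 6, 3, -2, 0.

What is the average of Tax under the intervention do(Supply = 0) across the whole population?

-0.8

Under do(Supply=0), Supply's equation is replaced by Supply=0 for every unit. Per-unit Tax: -3, 4, 1, -4, -2. Mean = -0.8.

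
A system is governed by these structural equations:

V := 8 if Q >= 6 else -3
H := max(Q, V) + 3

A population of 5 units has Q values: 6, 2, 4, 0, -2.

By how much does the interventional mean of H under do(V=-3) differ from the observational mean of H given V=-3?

Every unit gets V=-3 under the intervention. H values become 9, 5, 7, 3, 1; E[H|do(V=-3)] = 5.
Conditioning on V=-3 selects the 4 unit(s) with Q ∈ {2, 4, 0, -2}. Their H values: 5, 7, 3, 1. Mean = 4.
Difference = 5 − 4 = 1.

1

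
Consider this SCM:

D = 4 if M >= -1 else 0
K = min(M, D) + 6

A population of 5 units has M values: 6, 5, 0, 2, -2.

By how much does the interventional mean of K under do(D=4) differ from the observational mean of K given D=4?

-0.9

The intervention sets D=4 in all 5 units regardless of M. Recomputing K per unit gives 10, 10, 6, 8, 4; average 7.6.
Observing D=4 restricts to units where D's equation naturally yields 4: M ∈ {6, 5, 0, 2}. In that subpopulation K = 10, 10, 6, 8, mean 8.5.
Difference = 7.6 − 8.5 = -0.9.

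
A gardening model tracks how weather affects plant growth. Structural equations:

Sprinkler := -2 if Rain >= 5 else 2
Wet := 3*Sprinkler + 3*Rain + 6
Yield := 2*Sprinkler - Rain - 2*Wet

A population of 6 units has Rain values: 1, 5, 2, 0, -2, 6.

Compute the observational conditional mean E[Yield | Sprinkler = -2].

-42.5

Observing Sprinkler=-2 restricts to units where Sprinkler's equation naturally yields -2: Rain ∈ {5, 6}. In that subpopulation Yield = -39, -46, mean -42.5.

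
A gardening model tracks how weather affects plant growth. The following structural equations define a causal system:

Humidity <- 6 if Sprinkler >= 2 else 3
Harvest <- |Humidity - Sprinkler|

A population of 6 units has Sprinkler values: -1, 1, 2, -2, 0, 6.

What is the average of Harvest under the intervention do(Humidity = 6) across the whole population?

The intervention sets Humidity=6 in all 6 units regardless of Sprinkler. Recomputing Harvest per unit gives 7, 5, 4, 8, 6, 0; average 5.

5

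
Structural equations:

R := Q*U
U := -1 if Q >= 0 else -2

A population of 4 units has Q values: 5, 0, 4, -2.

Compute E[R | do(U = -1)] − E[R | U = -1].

1.25

Every unit gets U=-1 under the intervention. R values become -5, 0, -4, 2; E[R|do(U=-1)] = -1.75.
Observing U=-1 restricts to units where U's equation naturally yields -1: Q ∈ {5, 0, 4}. In that subpopulation R = -5, 0, -4, mean -3.
Difference = -1.75 − (-3) = 1.25.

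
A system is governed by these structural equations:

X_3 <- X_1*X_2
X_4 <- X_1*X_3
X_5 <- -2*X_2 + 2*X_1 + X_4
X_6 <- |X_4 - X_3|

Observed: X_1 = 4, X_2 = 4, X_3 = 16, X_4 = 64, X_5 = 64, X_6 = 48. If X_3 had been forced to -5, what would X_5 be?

-20

do(X_3=-5) replaces the equation X_3 <- X_1*X_2 with the constant X_3 = -5.
X_4 = X_1*X_3  [with X_1=4, X_3=-5]  = -20
X_5 = -2*X_2 + 2*X_1 + X_4  [with X_2=4, X_1=4, X_4=-20]  = -20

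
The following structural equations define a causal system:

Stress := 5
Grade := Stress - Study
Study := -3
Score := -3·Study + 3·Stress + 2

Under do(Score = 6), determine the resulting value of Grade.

8

The intervention breaks the incoming arrows to Score: Score := -3·Study + 3·Stress + 2 no longer applies, and Score = 6.
Grade is not downstream of the intervention, so its value is determined by the original equations.
Grade = Stress - Study  [with Stress=5, Study=-3]  = 8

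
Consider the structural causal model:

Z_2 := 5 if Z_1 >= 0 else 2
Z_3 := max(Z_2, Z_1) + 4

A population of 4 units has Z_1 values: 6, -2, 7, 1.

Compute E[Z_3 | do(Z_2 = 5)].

do(Z_2=5) breaks Z_2's dependence on Z_1. With Z_2=5 fixed, Z_3 across the units is 10, 9, 11, 9, mean 9.75.

9.75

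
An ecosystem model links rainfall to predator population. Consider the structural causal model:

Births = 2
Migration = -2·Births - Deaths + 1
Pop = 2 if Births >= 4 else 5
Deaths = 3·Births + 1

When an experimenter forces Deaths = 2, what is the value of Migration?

-5

The intervention breaks the incoming arrows to Deaths: Deaths = 3·Births + 1 no longer applies, and Deaths = 2.
Migration = -2·Births - Deaths + 1  [with Births=2, Deaths=2]  = -5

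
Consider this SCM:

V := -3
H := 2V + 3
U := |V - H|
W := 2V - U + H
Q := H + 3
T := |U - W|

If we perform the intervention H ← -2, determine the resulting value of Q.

1

do(H=-2) replaces the equation H := 2V + 3 with the constant H = -2.
Q = H + 3  [with H=-2]  = 1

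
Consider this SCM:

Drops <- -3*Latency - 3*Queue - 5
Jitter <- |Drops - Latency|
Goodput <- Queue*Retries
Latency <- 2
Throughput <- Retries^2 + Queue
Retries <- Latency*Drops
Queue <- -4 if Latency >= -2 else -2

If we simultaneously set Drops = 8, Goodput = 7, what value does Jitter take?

6

Setting Drops = 8, Goodput = 7 by intervention discards those variables' equations.
Jitter = |Drops - Latency|  [with Drops=8, Latency=2]  = 6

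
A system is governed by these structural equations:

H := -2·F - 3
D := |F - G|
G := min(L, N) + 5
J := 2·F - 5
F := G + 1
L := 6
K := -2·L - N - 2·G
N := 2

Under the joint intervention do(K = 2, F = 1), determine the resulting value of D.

6

The joint intervention fixes K = 2, F = 1, removing each variable's own equation.
G = min(L, N) + 5  [with L=6, N=2]  = 7
D = |F - G|  [with F=1, G=7]  = 6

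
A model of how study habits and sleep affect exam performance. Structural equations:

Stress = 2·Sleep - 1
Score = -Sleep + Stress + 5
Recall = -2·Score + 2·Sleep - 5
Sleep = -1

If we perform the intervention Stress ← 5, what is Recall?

Under do(Stress=5), the mechanism Stress = 2·Sleep - 1 is discarded; Stress is fixed at 5.
Score = -Sleep + Stress + 5  [with Sleep=-1, Stress=5]  = 11
Recall = -2·Score + 2·Sleep - 5  [with Score=11, Sleep=-1]  = -29

-29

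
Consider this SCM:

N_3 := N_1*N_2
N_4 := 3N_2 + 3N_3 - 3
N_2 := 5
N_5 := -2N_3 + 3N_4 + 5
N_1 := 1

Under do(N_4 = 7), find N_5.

16

Intervening sets N_4 = 7 and removes its equation (N_4 := 3N_2 + 3N_3 - 3).
N_3 = N_1*N_2  [with N_1=1, N_2=5]  = 5
N_5 = -2N_3 + 3N_4 + 5  [with N_3=5, N_4=7]  = 16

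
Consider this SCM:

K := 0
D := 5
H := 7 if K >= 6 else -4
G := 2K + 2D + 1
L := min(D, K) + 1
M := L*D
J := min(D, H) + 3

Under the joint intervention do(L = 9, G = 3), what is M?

Setting L = 9, G = 3 by intervention discards those variables' equations.
M = L*D  [with L=9, D=5]  = 45

45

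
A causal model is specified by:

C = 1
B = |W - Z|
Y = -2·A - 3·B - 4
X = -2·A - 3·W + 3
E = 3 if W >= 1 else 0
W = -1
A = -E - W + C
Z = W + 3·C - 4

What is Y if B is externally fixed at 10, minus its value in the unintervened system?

Intervening sets B = 10 and removes its equation (B = |W - Z|).
E = 3 if W >= 1 else 0  [with W=-1]  = 0
A = -E - W + C  [with E=0, W=-1, C=1]  = 2
Y = -2·A - 3·B - 4  [with A=2, B=10]  = -38
Without intervention: E = 3 if W >= 1 else 0  [with W=-1]  = 0; A = -E - W + C  [with E=0, W=-1, C=1]  = 2; Z = W + 3·C - 4  [with W=-1, C=1]  = -2; B = |W - Z|  [with W=-1, Z=-2]  = 1; Y = -2·A - 3·B - 4  [with A=2, B=1]  = -11.
Change = -38 − (-11) = -27.

-27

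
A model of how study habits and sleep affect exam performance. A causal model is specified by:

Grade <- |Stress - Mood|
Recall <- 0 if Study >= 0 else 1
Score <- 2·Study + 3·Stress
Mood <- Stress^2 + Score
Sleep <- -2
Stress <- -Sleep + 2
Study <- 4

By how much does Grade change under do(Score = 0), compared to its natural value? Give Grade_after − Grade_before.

-20

The intervention breaks the incoming arrows to Score: Score <- 2·Study + 3·Stress no longer applies, and Score = 0.
Stress = -Sleep + 2  [with Sleep=-2]  = 4
Mood = Stress^2 + Score  [with Stress=4, Score=0]  = 16
Grade = |Stress - Mood|  [with Stress=4, Mood=16]  = 12
Without intervention: Stress = -Sleep + 2  [with Sleep=-2]  = 4; Score = 2·Study + 3·Stress  [with Study=4, Stress=4]  = 20; Mood = Stress^2 + Score  [with Stress=4, Score=20]  = 36; Grade = |Stress - Mood|  [with Stress=4, Mood=36]  = 32.
Change = 12 − 32 = -20.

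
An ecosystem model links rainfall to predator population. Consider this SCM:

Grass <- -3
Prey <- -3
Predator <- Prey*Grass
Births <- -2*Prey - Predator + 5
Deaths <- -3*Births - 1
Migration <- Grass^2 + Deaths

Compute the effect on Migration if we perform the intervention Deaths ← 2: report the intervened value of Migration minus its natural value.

The intervention breaks the incoming arrows to Deaths: Deaths <- -3*Births - 1 no longer applies, and Deaths = 2.
Migration = Grass^2 + Deaths  [with Grass=-3, Deaths=2]  = 11
Without intervention: Predator = Prey*Grass  [with Prey=-3, Grass=-3]  = 9; Births = -2*Prey - Predator + 5  [with Prey=-3, Predator=9]  = 2; Deaths = -3*Births - 1  [with Births=2]  = -7; Migration = Grass^2 + Deaths  [with Grass=-3, Deaths=-7]  = 2.
Change = 11 − 2 = 9.

9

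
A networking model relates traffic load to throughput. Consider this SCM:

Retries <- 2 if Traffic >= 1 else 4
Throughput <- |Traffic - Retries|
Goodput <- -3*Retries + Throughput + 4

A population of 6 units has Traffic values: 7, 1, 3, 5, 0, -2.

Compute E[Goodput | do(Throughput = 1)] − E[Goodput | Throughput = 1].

The intervention sets Throughput=1 in all 6 units regardless of Traffic. Recomputing Goodput per unit gives -1, -1, -1, -1, -7, -7; average -3.
Observing Throughput=1 restricts to units where Throughput's equation naturally yields 1: Traffic ∈ {1, 3}. In that subpopulation Goodput = -1, -1, mean -1.
Difference = -3 − (-1) = -2.

-2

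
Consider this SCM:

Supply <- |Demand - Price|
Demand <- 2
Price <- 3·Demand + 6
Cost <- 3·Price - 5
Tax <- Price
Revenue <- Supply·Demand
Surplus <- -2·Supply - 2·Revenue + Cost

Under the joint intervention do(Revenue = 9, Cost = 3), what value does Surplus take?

Setting Revenue = 9, Cost = 3 by intervention discards those variables' equations.
Price = 3·Demand + 6  [with Demand=2]  = 12
Supply = |Demand - Price|  [with Demand=2, Price=12]  = 10
Surplus = -2·Supply - 2·Revenue + Cost  [with Supply=10, Revenue=9, Cost=3]  = -35

-35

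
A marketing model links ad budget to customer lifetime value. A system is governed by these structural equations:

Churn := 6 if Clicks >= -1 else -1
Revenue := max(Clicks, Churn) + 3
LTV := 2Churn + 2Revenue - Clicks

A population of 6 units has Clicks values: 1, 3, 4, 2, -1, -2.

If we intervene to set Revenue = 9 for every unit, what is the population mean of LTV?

26.5

do(Revenue=9) breaks Revenue's dependence on Clicks. With Revenue=9 fixed, LTV across the units is 29, 27, 26, 28, 31, 18, mean 26.5.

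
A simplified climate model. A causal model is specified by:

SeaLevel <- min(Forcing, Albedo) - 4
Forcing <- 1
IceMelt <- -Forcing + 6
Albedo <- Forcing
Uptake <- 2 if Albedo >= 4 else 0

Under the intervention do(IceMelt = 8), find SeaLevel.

-3

Under do(IceMelt=8), the mechanism IceMelt <- -Forcing + 6 is discarded; IceMelt is fixed at 8.
Since SeaLevel is not a descendant of the intervened variable, it is unaffected.
Albedo = Forcing  [with Forcing=1]  = 1
SeaLevel = min(Forcing, Albedo) - 4  [with Forcing=1, Albedo=1]  = -3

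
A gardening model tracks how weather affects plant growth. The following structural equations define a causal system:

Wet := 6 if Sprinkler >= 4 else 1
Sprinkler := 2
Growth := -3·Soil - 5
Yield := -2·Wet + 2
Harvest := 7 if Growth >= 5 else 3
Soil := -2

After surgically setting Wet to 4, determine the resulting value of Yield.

do(Wet=4) replaces the equation Wet := 6 if Sprinkler >= 4 else 1 with the constant Wet = 4.
Yield = -2·Wet + 2  [with Wet=4]  = -6

-6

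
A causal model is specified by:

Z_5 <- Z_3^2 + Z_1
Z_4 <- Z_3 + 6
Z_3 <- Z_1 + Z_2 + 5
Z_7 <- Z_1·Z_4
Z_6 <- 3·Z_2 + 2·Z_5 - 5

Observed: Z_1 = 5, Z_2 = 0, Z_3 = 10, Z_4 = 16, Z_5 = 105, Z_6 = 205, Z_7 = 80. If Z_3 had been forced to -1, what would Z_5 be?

6

do(Z_3=-1) replaces the equation Z_3 <- Z_1 + Z_2 + 5 with the constant Z_3 = -1.
Z_5 = Z_3^2 + Z_1  [with Z_3=-1, Z_1=5]  = 6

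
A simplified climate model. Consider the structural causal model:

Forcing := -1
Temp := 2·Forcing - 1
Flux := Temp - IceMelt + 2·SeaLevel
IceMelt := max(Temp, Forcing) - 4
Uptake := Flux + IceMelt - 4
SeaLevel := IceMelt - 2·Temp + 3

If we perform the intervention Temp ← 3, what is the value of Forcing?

-1

Under do(Temp=3), the mechanism Temp := 2·Forcing - 1 is discarded; Temp is fixed at 3.
Forcing is not downstream of the intervention, so its value is determined by the original equations.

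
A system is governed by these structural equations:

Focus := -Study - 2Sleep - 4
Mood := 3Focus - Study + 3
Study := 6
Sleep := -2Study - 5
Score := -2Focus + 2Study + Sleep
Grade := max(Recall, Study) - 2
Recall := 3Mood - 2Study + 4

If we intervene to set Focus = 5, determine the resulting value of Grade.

The intervention breaks the incoming arrows to Focus: Focus := -Study - 2Sleep - 4 no longer applies, and Focus = 5.
Mood = 3Focus - Study + 3  [with Focus=5, Study=6]  = 12
Recall = 3Mood - 2Study + 4  [with Mood=12, Study=6]  = 28
Grade = max(Recall, Study) - 2  [with Recall=28, Study=6]  = 26

26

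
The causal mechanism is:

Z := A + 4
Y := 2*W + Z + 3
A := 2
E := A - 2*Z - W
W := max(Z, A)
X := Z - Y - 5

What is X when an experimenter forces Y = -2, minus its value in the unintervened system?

Intervening sets Y = -2 and removes its equation (Y := 2*W + Z + 3).
Z = A + 4  [with A=2]  = 6
X = Z - Y - 5  [with Z=6, Y=-2]  = 3
Without intervention: Z = A + 4  [with A=2]  = 6; W = max(Z, A)  [with Z=6, A=2]  = 6; Y = 2*W + Z + 3  [with W=6, Z=6]  = 21; X = Z - Y - 5  [with Z=6, Y=21]  = -20.
Change = 3 − (-20) = 23.

23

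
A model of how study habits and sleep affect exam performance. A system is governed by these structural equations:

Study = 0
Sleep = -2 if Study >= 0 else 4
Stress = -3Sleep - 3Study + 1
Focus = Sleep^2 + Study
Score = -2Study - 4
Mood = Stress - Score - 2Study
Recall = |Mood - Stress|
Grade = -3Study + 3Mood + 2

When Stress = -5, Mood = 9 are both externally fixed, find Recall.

Under do(Stress = -5, Mood = 9), each intervened variable's structural equation is replaced by its fixed value.
Recall = |Mood - Stress|  [with Mood=9, Stress=-5]  = 14

14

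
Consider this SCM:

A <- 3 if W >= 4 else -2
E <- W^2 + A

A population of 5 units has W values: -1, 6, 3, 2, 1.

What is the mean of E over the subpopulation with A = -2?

1.75

E[E|A=-2] averages over only the 4 units with A=-2 (W = -1, 3, 2, 1): E = -1, 7, 2, -1, mean 1.75.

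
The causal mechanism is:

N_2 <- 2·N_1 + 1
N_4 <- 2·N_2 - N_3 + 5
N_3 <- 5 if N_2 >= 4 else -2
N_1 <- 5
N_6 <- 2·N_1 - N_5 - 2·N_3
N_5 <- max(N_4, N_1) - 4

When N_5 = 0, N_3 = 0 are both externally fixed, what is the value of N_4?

Under do(N_5 = 0, N_3 = 0), each intervened variable's structural equation is replaced by its fixed value.
N_2 = 2·N_1 + 1  [with N_1=5]  = 11
N_4 = 2·N_2 - N_3 + 5  [with N_2=11, N_3=0]  = 27

27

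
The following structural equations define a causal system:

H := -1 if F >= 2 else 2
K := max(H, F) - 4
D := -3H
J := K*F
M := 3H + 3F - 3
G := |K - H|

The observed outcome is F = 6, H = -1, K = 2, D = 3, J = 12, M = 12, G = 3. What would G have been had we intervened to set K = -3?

The intervention breaks the incoming arrows to K: K := max(H, F) - 4 no longer applies, and K = -3.
H = -1 if F >= 2 else 2  [with F=6]  = -1
G = |K - H|  [with K=-3, H=-1]  = 2

2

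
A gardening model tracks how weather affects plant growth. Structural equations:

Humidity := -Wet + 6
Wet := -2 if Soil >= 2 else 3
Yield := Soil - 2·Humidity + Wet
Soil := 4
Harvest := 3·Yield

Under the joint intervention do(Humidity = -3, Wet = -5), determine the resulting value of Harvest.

15

Setting Humidity = -3, Wet = -5 by intervention discards those variables' equations.
Yield = Soil - 2·Humidity + Wet  [with Soil=4, Humidity=-3, Wet=-5]  = 5
Harvest = 3·Yield  [with Yield=5]  = 15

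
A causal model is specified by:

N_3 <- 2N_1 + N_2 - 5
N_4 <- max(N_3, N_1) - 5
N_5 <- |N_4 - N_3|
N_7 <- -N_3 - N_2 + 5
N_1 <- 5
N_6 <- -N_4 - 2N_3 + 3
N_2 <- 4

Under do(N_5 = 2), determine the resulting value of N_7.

Under do(N_5=2), the mechanism N_5 <- |N_4 - N_3| is discarded; N_5 is fixed at 2.
Since N_7 is not a descendant of the intervened variable, it is unaffected.
N_3 = 2N_1 + N_2 - 5  [with N_1=5, N_2=4]  = 9
N_7 = -N_3 - N_2 + 5  [with N_3=9, N_2=4]  = -8

-8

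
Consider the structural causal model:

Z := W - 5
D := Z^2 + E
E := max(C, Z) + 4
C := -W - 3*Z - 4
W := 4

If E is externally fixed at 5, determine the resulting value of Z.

-1

The intervention breaks the incoming arrows to E: E := max(C, Z) + 4 no longer applies, and E = 5.
Since Z is not a descendant of the intervened variable, it is unaffected.
Z = W - 5  [with W=4]  = -1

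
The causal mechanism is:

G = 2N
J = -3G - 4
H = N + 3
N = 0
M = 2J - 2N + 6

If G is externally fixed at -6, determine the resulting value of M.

do(G=-6) replaces the equation G = 2N with the constant G = -6.
J = -3G - 4  [with G=-6]  = 14
M = 2J - 2N + 6  [with J=14, N=0]  = 34

34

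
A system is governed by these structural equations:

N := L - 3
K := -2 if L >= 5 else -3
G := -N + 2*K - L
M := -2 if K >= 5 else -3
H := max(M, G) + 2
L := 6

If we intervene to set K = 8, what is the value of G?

7

The intervention breaks the incoming arrows to K: K := -2 if L >= 5 else -3 no longer applies, and K = 8.
N = L - 3  [with L=6]  = 3
G = -N + 2*K - L  [with N=3, K=8, L=6]  = 7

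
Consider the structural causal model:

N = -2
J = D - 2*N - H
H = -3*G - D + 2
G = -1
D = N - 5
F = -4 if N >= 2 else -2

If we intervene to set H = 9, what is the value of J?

Under do(H=9), the mechanism H = -3*G - D + 2 is discarded; H is fixed at 9.
D = N - 5  [with N=-2]  = -7
J = D - 2*N - H  [with D=-7, N=-2, H=9]  = -12

-12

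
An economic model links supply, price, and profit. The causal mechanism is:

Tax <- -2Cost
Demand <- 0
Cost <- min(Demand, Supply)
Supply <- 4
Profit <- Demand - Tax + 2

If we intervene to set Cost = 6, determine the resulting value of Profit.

do(Cost=6) replaces the equation Cost <- min(Demand, Supply) with the constant Cost = 6.
Tax = -2Cost  [with Cost=6]  = -12
Profit = Demand - Tax + 2  [with Demand=0, Tax=-12]  = 14

14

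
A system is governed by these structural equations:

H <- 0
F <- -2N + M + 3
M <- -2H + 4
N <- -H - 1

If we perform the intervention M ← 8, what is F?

13

The intervention breaks the incoming arrows to M: M <- -2H + 4 no longer applies, and M = 8.
N = -H - 1  [with H=0]  = -1
F = -2N + M + 3  [with N=-1, M=8]  = 13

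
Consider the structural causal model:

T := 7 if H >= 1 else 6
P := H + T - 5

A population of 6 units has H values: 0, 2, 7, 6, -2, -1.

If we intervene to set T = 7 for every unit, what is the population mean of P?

4

The intervention sets T=7 in all 6 units regardless of H. Recomputing P per unit gives 2, 4, 9, 8, 0, 1; average 4.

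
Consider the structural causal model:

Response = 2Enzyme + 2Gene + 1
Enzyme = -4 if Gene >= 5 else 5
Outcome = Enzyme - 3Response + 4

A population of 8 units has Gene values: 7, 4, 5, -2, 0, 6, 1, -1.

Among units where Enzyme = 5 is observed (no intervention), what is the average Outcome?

-26.4

E[Outcome|Enzyme=5] averages over only the 5 units with Enzyme=5 (Gene = 4, -2, 0, 1, -1): Outcome = -48, -12, -24, -30, -18, mean -26.4.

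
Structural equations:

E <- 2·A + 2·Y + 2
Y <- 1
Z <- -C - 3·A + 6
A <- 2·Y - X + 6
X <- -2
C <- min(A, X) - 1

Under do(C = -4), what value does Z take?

The intervention breaks the incoming arrows to C: C <- min(A, X) - 1 no longer applies, and C = -4.
A = 2·Y - X + 6  [with Y=1, X=-2]  = 10
Z = -C - 3·A + 6  [with C=-4, A=10]  = -20

-20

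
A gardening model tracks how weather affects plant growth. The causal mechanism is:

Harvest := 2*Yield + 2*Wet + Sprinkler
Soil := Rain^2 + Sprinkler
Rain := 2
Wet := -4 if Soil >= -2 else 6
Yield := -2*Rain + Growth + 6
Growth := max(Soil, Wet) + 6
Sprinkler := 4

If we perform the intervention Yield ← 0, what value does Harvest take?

Intervening sets Yield = 0 and removes its equation (Yield := -2*Rain + Growth + 6).
Soil = Rain^2 + Sprinkler  [with Rain=2, Sprinkler=4]  = 8
Wet = -4 if Soil >= -2 else 6  [with Soil=8]  = -4
Harvest = 2*Yield + 2*Wet + Sprinkler  [with Yield=0, Wet=-4, Sprinkler=4]  = -4

-4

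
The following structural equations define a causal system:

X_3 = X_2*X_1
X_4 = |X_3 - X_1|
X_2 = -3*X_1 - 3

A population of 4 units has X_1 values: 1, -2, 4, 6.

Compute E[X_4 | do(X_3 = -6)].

The intervention sets X_3=-6 in all 4 units regardless of X_1. Recomputing X_4 per unit gives 7, 4, 10, 12; average 8.25.

8.25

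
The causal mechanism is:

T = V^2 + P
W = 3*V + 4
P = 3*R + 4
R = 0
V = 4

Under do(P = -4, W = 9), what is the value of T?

12

The joint intervention fixes P = -4, W = 9, removing each variable's own equation.
T = V^2 + P  [with V=4, P=-4]  = 12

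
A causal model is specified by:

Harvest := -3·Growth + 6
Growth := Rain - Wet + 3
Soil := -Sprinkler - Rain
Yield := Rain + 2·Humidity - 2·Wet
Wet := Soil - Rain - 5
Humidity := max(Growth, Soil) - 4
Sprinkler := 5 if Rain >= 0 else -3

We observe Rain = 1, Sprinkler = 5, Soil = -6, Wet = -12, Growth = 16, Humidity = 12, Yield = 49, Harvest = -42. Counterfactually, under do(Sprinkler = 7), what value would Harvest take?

do(Sprinkler=7) replaces the equation Sprinkler := 5 if Rain >= 0 else -3 with the constant Sprinkler = 7.
Soil = -Sprinkler - Rain  [with Sprinkler=7, Rain=1]  = -8
Wet = Soil - Rain - 5  [with Soil=-8, Rain=1]  = -14
Growth = Rain - Wet + 3  [with Rain=1, Wet=-14]  = 18
Harvest = -3·Growth + 6  [with Growth=18]  = -48

-48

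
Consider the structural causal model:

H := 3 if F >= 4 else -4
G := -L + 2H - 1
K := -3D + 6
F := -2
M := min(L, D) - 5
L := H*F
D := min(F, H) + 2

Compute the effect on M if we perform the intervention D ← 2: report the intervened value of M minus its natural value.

4

do(D=2) replaces the equation D := min(F, H) + 2 with the constant D = 2.
H = 3 if F >= 4 else -4  [with F=-2]  = -4
L = H*F  [with H=-4, F=-2]  = 8
M = min(L, D) - 5  [with L=8, D=2]  = -3
Without intervention: H = 3 if F >= 4 else -4  [with F=-2]  = -4; D = min(F, H) + 2  [with F=-2, H=-4]  = -2; L = H*F  [with H=-4, F=-2]  = 8; M = min(L, D) - 5  [with L=8, D=-2]  = -7.
Change = -3 − (-7) = 4.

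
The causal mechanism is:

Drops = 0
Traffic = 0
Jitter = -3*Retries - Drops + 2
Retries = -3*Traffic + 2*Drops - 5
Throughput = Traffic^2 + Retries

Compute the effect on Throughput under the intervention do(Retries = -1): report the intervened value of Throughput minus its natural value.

4

do(Retries=-1) replaces the equation Retries = -3*Traffic + 2*Drops - 5 with the constant Retries = -1.
Throughput = Traffic^2 + Retries  [with Traffic=0, Retries=-1]  = -1
Without intervention: Retries = -3*Traffic + 2*Drops - 5  [with Traffic=0, Drops=0]  = -5; Throughput = Traffic^2 + Retries  [with Traffic=0, Retries=-5]  = -5.
Change = -1 − (-5) = 4.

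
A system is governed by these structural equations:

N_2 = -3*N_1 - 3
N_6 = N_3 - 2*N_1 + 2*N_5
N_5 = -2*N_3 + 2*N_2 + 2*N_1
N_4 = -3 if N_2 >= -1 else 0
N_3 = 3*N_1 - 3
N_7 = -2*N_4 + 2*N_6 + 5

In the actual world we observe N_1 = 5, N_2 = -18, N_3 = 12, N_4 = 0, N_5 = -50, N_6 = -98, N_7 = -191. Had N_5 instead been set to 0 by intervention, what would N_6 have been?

The intervention breaks the incoming arrows to N_5: N_5 = -2*N_3 + 2*N_2 + 2*N_1 no longer applies, and N_5 = 0.
N_3 = 3*N_1 - 3  [with N_1=5]  = 12
N_6 = N_3 - 2*N_1 + 2*N_5  [with N_3=12, N_1=5, N_5=0]  = 2

2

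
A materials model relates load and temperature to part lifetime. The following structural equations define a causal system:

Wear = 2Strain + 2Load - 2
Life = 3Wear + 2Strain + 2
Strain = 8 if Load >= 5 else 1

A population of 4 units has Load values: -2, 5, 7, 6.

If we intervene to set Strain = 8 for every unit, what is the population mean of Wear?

do(Strain=8) breaks Strain's dependence on Load. With Strain=8 fixed, Wear across the units is 10, 24, 28, 26, mean 22.

22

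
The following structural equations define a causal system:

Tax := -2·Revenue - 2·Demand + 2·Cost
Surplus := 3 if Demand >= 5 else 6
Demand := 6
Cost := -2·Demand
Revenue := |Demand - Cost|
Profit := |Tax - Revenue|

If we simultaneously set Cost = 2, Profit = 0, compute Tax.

The joint intervention fixes Cost = 2, Profit = 0, removing each variable's own equation.
Revenue = |Demand - Cost|  [with Demand=6, Cost=2]  = 4
Tax = -2·Revenue - 2·Demand + 2·Cost  [with Revenue=4, Demand=6, Cost=2]  = -16

-16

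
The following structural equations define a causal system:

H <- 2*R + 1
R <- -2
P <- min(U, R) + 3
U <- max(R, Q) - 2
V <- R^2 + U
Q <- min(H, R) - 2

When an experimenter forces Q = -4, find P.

-1

The intervention breaks the incoming arrows to Q: Q <- min(H, R) - 2 no longer applies, and Q = -4.
U = max(R, Q) - 2  [with R=-2, Q=-4]  = -4
P = min(U, R) + 3  [with U=-4, R=-2]  = -1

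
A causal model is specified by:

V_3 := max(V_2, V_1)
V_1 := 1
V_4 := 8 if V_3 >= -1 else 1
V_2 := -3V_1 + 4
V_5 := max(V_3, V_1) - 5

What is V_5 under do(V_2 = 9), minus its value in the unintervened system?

do(V_2=9) replaces the equation V_2 := -3V_1 + 4 with the constant V_2 = 9.
V_3 = max(V_2, V_1)  [with V_2=9, V_1=1]  = 9
V_5 = max(V_3, V_1) - 5  [with V_3=9, V_1=1]  = 4
Without intervention: V_2 = -3V_1 + 4  [with V_1=1]  = 1; V_3 = max(V_2, V_1)  [with V_2=1, V_1=1]  = 1; V_5 = max(V_3, V_1) - 5  [with V_3=1, V_1=1]  = -4.
Change = 4 − (-4) = 8.

8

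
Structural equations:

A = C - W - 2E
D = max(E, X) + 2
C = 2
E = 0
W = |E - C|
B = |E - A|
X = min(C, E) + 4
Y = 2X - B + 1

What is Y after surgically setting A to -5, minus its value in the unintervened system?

-5

The intervention breaks the incoming arrows to A: A = C - W - 2E no longer applies, and A = -5.
X = min(C, E) + 4  [with C=2, E=0]  = 4
B = |E - A|  [with E=0, A=-5]  = 5
Y = 2X - B + 1  [with X=4, B=5]  = 4
Without intervention: W = |E - C|  [with E=0, C=2]  = 2; A = C - W - 2E  [with C=2, W=2, E=0]  = 0; X = min(C, E) + 4  [with C=2, E=0]  = 4; B = |E - A|  [with E=0, A=0]  = 0; Y = 2X - B + 1  [with X=4, B=0]  = 9.
Change = 4 − 9 = -5.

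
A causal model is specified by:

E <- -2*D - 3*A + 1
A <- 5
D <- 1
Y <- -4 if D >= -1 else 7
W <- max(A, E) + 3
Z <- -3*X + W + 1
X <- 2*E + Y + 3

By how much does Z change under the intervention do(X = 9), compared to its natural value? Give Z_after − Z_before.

Intervening sets X = 9 and removes its equation (X <- 2*E + Y + 3).
E = -2*D - 3*A + 1  [with D=1, A=5]  = -16
W = max(A, E) + 3  [with A=5, E=-16]  = 8
Z = -3*X + W + 1  [with X=9, W=8]  = -18
Without intervention: E = -2*D - 3*A + 1  [with D=1, A=5]  = -16; Y = -4 if D >= -1 else 7  [with D=1]  = -4; W = max(A, E) + 3  [with A=5, E=-16]  = 8; X = 2*E + Y + 3  [with E=-16, Y=-4]  = -33; Z = -3*X + W + 1  [with X=-33, W=8]  = 108.
Change = -18 − 108 = -126.

-126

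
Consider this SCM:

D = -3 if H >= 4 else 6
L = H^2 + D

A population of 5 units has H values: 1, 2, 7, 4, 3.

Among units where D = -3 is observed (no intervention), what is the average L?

29.5

Conditioning on D=-3 selects the 2 unit(s) with H ∈ {7, 4}. Their L values: 46, 13. Mean = 29.5.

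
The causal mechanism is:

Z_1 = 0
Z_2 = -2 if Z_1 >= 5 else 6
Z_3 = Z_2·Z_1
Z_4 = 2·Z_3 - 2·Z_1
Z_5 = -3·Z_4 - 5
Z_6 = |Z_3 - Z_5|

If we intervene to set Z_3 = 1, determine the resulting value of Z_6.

12

The intervention breaks the incoming arrows to Z_3: Z_3 = Z_2·Z_1 no longer applies, and Z_3 = 1.
Z_4 = 2·Z_3 - 2·Z_1  [with Z_3=1, Z_1=0]  = 2
Z_5 = -3·Z_4 - 5  [with Z_4=2]  = -11
Z_6 = |Z_3 - Z_5|  [with Z_3=1, Z_5=-11]  = 12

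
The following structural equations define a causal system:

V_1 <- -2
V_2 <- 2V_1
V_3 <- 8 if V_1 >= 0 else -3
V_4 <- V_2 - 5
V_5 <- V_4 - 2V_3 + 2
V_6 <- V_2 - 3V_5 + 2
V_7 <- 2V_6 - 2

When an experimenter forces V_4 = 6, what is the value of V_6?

Under do(V_4=6), the mechanism V_4 <- V_2 - 5 is discarded; V_4 is fixed at 6.
V_2 = 2V_1  [with V_1=-2]  = -4
V_3 = 8 if V_1 >= 0 else -3  [with V_1=-2]  = -3
V_5 = V_4 - 2V_3 + 2  [with V_4=6, V_3=-3]  = 14
V_6 = V_2 - 3V_5 + 2  [with V_2=-4, V_5=14]  = -44

-44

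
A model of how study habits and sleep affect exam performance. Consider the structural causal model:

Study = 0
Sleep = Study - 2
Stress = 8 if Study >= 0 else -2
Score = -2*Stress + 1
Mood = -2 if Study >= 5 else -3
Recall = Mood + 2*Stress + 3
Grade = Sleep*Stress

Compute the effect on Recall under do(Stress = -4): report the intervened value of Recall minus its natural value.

-24

The intervention breaks the incoming arrows to Stress: Stress = 8 if Study >= 0 else -2 no longer applies, and Stress = -4.
Mood = -2 if Study >= 5 else -3  [with Study=0]  = -3
Recall = Mood + 2*Stress + 3  [with Mood=-3, Stress=-4]  = -8
Without intervention: Stress = 8 if Study >= 0 else -2  [with Study=0]  = 8; Mood = -2 if Study >= 5 else -3  [with Study=0]  = -3; Recall = Mood + 2*Stress + 3  [with Mood=-3, Stress=8]  = 16.
Change = -8 − 16 = -24.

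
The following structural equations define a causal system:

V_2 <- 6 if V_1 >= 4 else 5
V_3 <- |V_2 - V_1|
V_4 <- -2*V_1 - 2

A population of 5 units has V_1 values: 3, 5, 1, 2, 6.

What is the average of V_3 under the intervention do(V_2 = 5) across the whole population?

The intervention sets V_2=5 in all 5 units regardless of V_1. Recomputing V_3 per unit gives 2, 0, 4, 3, 1; average 2.

2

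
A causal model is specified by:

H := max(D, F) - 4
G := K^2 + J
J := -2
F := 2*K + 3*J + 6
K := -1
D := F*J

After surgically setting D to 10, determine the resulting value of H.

The intervention breaks the incoming arrows to D: D := F*J no longer applies, and D = 10.
F = 2*K + 3*J + 6  [with K=-1, J=-2]  = -2
H = max(D, F) - 4  [with D=10, F=-2]  = 6

6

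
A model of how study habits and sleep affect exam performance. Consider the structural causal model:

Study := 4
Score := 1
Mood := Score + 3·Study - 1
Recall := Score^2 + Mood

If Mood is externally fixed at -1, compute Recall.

The intervention breaks the incoming arrows to Mood: Mood := Score + 3·Study - 1 no longer applies, and Mood = -1.
Recall = Score^2 + Mood  [with Score=1, Mood=-1]  = 0

0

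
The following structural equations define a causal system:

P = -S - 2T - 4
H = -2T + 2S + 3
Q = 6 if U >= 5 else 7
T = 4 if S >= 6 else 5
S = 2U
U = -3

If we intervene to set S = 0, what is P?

-14

do(S=0) replaces the equation S = 2U with the constant S = 0.
T = 4 if S >= 6 else 5  [with S=0]  = 5
P = -S - 2T - 4  [with S=0, T=5]  = -14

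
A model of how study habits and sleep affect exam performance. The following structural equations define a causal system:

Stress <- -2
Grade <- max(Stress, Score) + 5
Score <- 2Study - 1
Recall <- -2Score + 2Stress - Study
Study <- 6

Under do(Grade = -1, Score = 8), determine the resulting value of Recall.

Under do(Grade = -1, Score = 8), each intervened variable's structural equation is replaced by its fixed value.
Recall = -2Score + 2Stress - Study  [with Score=8, Stress=-2, Study=6]  = -26

-26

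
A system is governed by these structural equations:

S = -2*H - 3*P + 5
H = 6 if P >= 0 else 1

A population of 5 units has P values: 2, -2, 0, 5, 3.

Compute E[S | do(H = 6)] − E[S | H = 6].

Every unit gets H=6 under the intervention. S values become -13, -1, -7, -22, -16; E[S|do(H=6)] = -11.8.
Conditioning on H=6 selects the 4 unit(s) with P ∈ {2, 0, 5, 3}. Their S values: -13, -7, -22, -16. Mean = -14.5.
Difference = -11.8 − (-14.5) = 2.7.

2.7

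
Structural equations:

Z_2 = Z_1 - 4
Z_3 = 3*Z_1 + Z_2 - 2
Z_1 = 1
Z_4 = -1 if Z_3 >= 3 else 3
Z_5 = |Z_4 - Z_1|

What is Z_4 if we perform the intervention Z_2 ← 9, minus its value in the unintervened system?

-4

Under do(Z_2=9), the mechanism Z_2 = Z_1 - 4 is discarded; Z_2 is fixed at 9.
Z_3 = 3*Z_1 + Z_2 - 2  [with Z_1=1, Z_2=9]  = 10
Z_4 = -1 if Z_3 >= 3 else 3  [with Z_3=10]  = -1
Without intervention: Z_2 = Z_1 - 4  [with Z_1=1]  = -3; Z_3 = 3*Z_1 + Z_2 - 2  [with Z_1=1, Z_2=-3]  = -2; Z_4 = -1 if Z_3 >= 3 else 3  [with Z_3=-2]  = 3.
Change = -1 − 3 = -4.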